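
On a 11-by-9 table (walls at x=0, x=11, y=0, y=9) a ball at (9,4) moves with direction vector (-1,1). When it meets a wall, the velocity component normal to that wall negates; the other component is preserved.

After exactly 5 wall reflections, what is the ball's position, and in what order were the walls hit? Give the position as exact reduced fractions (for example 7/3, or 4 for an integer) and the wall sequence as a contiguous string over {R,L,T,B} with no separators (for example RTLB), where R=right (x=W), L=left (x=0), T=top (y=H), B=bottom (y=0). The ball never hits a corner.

1. t=5 → T at (4,9); v=(-1,-1)
2. t=4 → L at (0,5); v=(1,-1)
3. t=5 → B at (5,0); v=(1,1)
4. t=6 → R at (11,6); v=(-1,1)
5. t=3 → T at (8,9); v=(-1,-1)

Final position: (8,9)
Wall sequence: TLBRT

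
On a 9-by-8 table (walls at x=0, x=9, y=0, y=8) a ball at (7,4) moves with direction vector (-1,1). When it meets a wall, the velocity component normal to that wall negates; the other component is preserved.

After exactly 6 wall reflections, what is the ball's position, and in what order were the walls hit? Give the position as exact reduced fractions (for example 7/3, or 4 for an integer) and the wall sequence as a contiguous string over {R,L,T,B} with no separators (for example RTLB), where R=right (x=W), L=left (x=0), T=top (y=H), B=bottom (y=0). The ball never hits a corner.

1. t=4 → T at (3,8); v=(-1,-1)
2. t=3 → L at (0,5); v=(1,-1)
3. t=5 → B at (5,0); v=(1,1)
4. t=4 → R at (9,4); v=(-1,1)
5. t=4 → T at (5,8); v=(-1,-1)
6. t=5 → L at (0,3); v=(1,-1)

Final position: (0,3)
Wall sequence: TLBRTL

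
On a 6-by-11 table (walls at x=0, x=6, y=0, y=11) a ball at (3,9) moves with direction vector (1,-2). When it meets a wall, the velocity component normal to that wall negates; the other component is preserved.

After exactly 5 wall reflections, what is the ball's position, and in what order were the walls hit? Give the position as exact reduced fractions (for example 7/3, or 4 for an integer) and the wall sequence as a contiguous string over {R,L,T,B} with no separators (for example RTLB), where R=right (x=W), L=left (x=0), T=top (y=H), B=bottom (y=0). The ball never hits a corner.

1. t=3 → R at (6,3); v=(-1,-2)
2. t=3/2 → B at (9/2,0); v=(-1,2)
3. t=9/2 → L at (0,9); v=(1,2)
4. t=1 → T at (1,11); v=(1,-2)
5. t=5 → R at (6,1); v=(-1,-2)

Final position: (6,1)
Wall sequence: RBLTR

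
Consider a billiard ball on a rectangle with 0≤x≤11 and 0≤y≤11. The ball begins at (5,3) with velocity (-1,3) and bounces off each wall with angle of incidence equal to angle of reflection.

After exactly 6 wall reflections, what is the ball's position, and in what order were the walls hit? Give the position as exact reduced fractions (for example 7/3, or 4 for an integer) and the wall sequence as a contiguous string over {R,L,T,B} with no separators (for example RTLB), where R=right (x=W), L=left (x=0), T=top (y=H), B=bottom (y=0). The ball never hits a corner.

1. t=8/3 → T at (7/3,11); v=(-1,-3)
2. t=7/3 → L at (0,4); v=(1,-3)
3. t=4/3 → B at (4/3,0); v=(1,3)
4. t=11/3 → T at (5,11); v=(1,-3)
5. t=11/3 → B at (26/3,0); v=(1,3)
6. t=7/3 → R at (11,7); v=(-1,3)

Final position: (11,7)
Wall sequence: TLBTBR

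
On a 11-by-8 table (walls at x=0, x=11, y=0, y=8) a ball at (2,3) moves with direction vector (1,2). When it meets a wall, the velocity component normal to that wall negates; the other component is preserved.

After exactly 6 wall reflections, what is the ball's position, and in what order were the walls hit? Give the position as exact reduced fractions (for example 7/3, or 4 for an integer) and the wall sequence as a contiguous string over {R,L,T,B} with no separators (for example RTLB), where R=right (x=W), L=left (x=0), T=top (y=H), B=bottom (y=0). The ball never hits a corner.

1. t=5/2 → T at (9/2,8); v=(1,-2)
2. t=4 → B at (17/2,0); v=(1,2)
3. t=5/2 → R at (11,5); v=(-1,2)
4. t=3/2 → T at (19/2,8); v=(-1,-2)
5. t=4 → B at (11/2,0); v=(-1,2)
6. t=4 → T at (3/2,8); v=(-1,-2)

Final position: (3/2,8)
Wall sequence: TBRTBT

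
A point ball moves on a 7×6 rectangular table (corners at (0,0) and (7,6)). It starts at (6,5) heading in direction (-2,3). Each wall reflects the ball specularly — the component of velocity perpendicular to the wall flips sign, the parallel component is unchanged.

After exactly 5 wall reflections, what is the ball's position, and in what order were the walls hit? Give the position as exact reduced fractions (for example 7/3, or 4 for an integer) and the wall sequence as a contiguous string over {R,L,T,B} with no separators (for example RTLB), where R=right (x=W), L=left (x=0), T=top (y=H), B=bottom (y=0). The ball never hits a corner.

1. t=1/3 → T at (16/3,6); v=(-2,-3)
2. t=2 → B at (4/3,0); v=(-2,3)
3. t=2/3 → L at (0,2); v=(2,3)
4. t=4/3 → T at (8/3,6); v=(2,-3)
5. t=2 → B at (20/3,0); v=(2,3)

Final position: (20/3,0)
Wall sequence: TBLTB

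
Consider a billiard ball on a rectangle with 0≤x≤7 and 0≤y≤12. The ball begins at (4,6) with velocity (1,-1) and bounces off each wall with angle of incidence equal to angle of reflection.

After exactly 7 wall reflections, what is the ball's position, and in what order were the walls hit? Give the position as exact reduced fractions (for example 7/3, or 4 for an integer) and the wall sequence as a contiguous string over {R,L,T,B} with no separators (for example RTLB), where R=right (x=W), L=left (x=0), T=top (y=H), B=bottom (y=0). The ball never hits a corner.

1. t=3 → R at (7,3); v=(-1,-1)
2. t=3 → B at (4,0); v=(-1,1)
3. t=4 → L at (0,4); v=(1,1)
4. t=7 → R at (7,11); v=(-1,1)
5. t=1 → T at (6,12); v=(-1,-1)
6. t=6 → L at (0,6); v=(1,-1)
7. t=6 → B at (6,0); v=(1,1)

Final position: (6,0)
Wall sequence: RBLRTLB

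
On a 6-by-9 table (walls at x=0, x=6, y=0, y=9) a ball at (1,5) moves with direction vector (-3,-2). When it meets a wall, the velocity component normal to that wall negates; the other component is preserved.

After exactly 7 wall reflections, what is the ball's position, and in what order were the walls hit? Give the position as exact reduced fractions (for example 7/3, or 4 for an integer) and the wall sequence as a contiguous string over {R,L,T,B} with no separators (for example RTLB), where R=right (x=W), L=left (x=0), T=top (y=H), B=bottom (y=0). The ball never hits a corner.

Final position: (0,19/3)
Wall sequence: LRBLRTL

1. t=1/3 → L at (0,13/3); v=(3,-2)
2. t=2 → R at (6,1/3); v=(-3,-2)
3. t=1/6 → B at (11/2,0); v=(-3,2)
4. t=11/6 → L at (0,11/3); v=(3,2)
5. t=2 → R at (6,23/3); v=(-3,2)
6. t=2/3 → T at (4,9); v=(-3,-2)
7. t=4/3 → L at (0,19/3); v=(3,-2)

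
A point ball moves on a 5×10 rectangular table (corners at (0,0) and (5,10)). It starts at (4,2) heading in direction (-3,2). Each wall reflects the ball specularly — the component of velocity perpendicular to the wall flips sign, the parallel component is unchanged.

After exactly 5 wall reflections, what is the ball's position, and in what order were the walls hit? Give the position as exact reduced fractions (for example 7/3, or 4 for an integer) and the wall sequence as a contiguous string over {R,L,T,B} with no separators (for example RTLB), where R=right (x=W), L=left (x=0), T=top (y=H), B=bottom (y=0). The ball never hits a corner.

1. t=4/3 → L at (0,14/3); v=(3,2)
2. t=5/3 → R at (5,8); v=(-3,2)
3. t=1 → T at (2,10); v=(-3,-2)
4. t=2/3 → L at (0,26/3); v=(3,-2)
5. t=5/3 → R at (5,16/3); v=(-3,-2)

Final position: (5,16/3)
Wall sequence: LRTLR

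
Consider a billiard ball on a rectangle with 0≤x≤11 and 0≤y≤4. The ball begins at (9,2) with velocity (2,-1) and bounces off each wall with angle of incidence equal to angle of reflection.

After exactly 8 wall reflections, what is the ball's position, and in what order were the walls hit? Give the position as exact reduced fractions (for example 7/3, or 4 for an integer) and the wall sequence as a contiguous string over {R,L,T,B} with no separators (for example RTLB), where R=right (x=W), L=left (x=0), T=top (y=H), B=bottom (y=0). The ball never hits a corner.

Final position: (0,1/2)
Wall sequence: RBTLBRTL

1. t=1 → R at (11,1); v=(-2,-1)
2. t=1 → B at (9,0); v=(-2,1)
3. t=4 → T at (1,4); v=(-2,-1)
4. t=1/2 → L at (0,7/2); v=(2,-1)
5. t=7/2 → B at (7,0); v=(2,1)
6. t=2 → R at (11,2); v=(-2,1)
7. t=2 → T at (7,4); v=(-2,-1)
8. t=7/2 → L at (0,1/2); v=(2,-1)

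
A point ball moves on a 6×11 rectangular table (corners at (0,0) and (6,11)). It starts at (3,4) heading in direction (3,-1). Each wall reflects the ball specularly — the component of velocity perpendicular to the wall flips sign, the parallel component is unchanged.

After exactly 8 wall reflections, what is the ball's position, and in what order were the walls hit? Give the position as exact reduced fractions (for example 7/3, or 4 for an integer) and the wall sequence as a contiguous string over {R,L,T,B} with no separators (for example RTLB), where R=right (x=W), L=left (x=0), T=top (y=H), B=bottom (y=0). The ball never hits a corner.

1. t=1 → R at (6,3); v=(-3,-1)
2. t=2 → L at (0,1); v=(3,-1)
3. t=1 → B at (3,0); v=(3,1)
4. t=1 → R at (6,1); v=(-3,1)
5. t=2 → L at (0,3); v=(3,1)
6. t=2 → R at (6,5); v=(-3,1)
7. t=2 → L at (0,7); v=(3,1)
8. t=2 → R at (6,9); v=(-3,1)

Final position: (6,9)
Wall sequence: RLBRLRLR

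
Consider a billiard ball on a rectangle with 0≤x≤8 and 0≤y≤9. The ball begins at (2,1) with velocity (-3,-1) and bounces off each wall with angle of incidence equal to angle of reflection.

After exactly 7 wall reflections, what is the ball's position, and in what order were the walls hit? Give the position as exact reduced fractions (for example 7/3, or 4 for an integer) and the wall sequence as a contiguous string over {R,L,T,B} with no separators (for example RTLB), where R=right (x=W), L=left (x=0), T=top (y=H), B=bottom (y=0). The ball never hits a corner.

Final position: (0,23/3)
Wall sequence: LBRLRTL

1. t=2/3 → L at (0,1/3); v=(3,-1)
2. t=1/3 → B at (1,0); v=(3,1)
3. t=7/3 → R at (8,7/3); v=(-3,1)
4. t=8/3 → L at (0,5); v=(3,1)
5. t=8/3 → R at (8,23/3); v=(-3,1)
6. t=4/3 → T at (4,9); v=(-3,-1)
7. t=4/3 → L at (0,23/3); v=(3,-1)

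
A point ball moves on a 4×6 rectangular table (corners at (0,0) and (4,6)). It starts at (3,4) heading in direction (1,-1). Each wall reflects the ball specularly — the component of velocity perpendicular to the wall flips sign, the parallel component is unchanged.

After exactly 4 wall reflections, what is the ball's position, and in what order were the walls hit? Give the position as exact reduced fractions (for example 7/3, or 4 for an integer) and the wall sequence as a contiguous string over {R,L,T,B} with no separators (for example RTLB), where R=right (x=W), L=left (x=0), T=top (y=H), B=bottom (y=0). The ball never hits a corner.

1. t=1 → R at (4,3); v=(-1,-1)
2. t=3 → B at (1,0); v=(-1,1)
3. t=1 → L at (0,1); v=(1,1)
4. t=4 → R at (4,5); v=(-1,1)

Final position: (4,5)
Wall sequence: RBLR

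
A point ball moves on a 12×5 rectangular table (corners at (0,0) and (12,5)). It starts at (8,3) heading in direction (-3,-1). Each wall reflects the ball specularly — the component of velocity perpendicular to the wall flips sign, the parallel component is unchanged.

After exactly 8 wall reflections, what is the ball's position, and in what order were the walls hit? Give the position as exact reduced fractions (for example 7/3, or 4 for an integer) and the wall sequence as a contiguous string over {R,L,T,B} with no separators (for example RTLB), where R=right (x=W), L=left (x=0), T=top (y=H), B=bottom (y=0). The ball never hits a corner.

1. t=8/3 → L at (0,1/3); v=(3,-1)
2. t=1/3 → B at (1,0); v=(3,1)
3. t=11/3 → R at (12,11/3); v=(-3,1)
4. t=4/3 → T at (8,5); v=(-3,-1)
5. t=8/3 → L at (0,7/3); v=(3,-1)
6. t=7/3 → B at (7,0); v=(3,1)
7. t=5/3 → R at (12,5/3); v=(-3,1)
8. t=10/3 → T at (2,5); v=(-3,-1)

Final position: (2,5)
Wall sequence: LBRTLBRT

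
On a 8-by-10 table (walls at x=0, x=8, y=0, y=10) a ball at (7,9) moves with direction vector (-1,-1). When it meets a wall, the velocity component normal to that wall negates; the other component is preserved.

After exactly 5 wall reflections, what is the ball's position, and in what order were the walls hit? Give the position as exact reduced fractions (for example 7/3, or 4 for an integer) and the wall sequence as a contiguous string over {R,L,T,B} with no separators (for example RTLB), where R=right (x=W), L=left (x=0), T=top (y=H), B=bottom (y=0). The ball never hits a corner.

1. t=7 → L at (0,2); v=(1,-1)
2. t=2 → B at (2,0); v=(1,1)
3. t=6 → R at (8,6); v=(-1,1)
4. t=4 → T at (4,10); v=(-1,-1)
5. t=4 → L at (0,6); v=(1,-1)

Final position: (0,6)
Wall sequence: LBRTL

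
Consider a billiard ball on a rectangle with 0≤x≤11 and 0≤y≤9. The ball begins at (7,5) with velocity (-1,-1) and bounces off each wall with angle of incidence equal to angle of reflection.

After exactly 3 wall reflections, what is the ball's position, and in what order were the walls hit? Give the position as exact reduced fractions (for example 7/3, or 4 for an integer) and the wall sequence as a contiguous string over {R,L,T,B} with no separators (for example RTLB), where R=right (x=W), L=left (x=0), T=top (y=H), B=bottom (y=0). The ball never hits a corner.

Final position: (7,9)
Wall sequence: BLT

1. t=5 → B at (2,0); v=(-1,1)
2. t=2 → L at (0,2); v=(1,1)
3. t=7 → T at (7,9); v=(1,-1)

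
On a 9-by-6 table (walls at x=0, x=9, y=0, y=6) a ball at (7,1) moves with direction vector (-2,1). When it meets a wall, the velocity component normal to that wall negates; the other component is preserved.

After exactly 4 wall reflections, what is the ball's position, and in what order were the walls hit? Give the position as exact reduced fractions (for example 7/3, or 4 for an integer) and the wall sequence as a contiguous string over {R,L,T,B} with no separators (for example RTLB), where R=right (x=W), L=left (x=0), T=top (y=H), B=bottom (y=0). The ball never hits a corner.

1. t=7/2 → L at (0,9/2); v=(2,1)
2. t=3/2 → T at (3,6); v=(2,-1)
3. t=3 → R at (9,3); v=(-2,-1)
4. t=3 → B at (3,0); v=(-2,1)

Final position: (3,0)
Wall sequence: LTRB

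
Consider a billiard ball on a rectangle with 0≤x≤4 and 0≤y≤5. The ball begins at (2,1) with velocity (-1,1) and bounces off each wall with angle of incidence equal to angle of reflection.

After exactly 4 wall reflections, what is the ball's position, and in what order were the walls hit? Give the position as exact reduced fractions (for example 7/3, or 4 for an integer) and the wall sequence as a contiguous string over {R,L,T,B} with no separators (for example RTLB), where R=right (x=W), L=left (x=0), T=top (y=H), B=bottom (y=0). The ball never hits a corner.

1. t=2 → L at (0,3); v=(1,1)
2. t=2 → T at (2,5); v=(1,-1)
3. t=2 → R at (4,3); v=(-1,-1)
4. t=3 → B at (1,0); v=(-1,1)

Final position: (1,0)
Wall sequence: LTRB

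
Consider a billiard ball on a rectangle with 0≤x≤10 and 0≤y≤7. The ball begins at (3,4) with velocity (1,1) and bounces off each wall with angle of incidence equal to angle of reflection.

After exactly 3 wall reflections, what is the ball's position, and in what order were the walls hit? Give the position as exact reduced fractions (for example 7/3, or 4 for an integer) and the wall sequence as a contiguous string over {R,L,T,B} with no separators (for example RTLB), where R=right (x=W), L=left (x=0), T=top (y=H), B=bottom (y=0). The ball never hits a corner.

1. t=3 → T at (6,7); v=(1,-1)
2. t=4 → R at (10,3); v=(-1,-1)
3. t=3 → B at (7,0); v=(-1,1)

Final position: (7,0)
Wall sequence: TRB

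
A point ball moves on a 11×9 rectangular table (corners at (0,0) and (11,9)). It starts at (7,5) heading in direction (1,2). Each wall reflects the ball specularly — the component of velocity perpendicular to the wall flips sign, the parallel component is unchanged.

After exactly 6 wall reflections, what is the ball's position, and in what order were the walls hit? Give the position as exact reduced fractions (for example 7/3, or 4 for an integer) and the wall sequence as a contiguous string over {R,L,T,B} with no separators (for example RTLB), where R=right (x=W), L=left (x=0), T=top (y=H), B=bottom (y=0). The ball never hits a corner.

1. t=2 → T at (9,9); v=(1,-2)
2. t=2 → R at (11,5); v=(-1,-2)
3. t=5/2 → B at (17/2,0); v=(-1,2)
4. t=9/2 → T at (4,9); v=(-1,-2)
5. t=4 → L at (0,1); v=(1,-2)
6. t=1/2 → B at (1/2,0); v=(1,2)

Final position: (1/2,0)
Wall sequence: TRBTLB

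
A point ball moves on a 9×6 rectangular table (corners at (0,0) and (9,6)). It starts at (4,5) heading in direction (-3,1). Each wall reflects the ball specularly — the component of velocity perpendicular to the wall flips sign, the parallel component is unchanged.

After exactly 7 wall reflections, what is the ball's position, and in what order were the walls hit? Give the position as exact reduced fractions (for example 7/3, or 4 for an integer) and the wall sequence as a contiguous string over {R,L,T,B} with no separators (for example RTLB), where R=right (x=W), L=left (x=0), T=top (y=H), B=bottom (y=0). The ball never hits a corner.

1. t=1 → T at (1,6); v=(-3,-1)
2. t=1/3 → L at (0,17/3); v=(3,-1)
3. t=3 → R at (9,8/3); v=(-3,-1)
4. t=8/3 → B at (1,0); v=(-3,1)
5. t=1/3 → L at (0,1/3); v=(3,1)
6. t=3 → R at (9,10/3); v=(-3,1)
7. t=8/3 → T at (1,6); v=(-3,-1)

Final position: (1,6)
Wall sequence: TLRBLRT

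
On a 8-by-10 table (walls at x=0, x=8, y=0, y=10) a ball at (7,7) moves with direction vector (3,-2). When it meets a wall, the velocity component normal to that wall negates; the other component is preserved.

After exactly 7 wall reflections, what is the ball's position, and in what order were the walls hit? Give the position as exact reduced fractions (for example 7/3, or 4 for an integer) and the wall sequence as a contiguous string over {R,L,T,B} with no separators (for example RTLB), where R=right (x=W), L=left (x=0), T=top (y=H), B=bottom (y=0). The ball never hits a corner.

1. t=1/3 → R at (8,19/3); v=(-3,-2)
2. t=8/3 → L at (0,1); v=(3,-2)
3. t=1/2 → B at (3/2,0); v=(3,2)
4. t=13/6 → R at (8,13/3); v=(-3,2)
5. t=8/3 → L at (0,29/3); v=(3,2)
6. t=1/6 → T at (1/2,10); v=(3,-2)
7. t=5/2 → R at (8,5); v=(-3,-2)

Final position: (8,5)
Wall sequence: RLBRLTR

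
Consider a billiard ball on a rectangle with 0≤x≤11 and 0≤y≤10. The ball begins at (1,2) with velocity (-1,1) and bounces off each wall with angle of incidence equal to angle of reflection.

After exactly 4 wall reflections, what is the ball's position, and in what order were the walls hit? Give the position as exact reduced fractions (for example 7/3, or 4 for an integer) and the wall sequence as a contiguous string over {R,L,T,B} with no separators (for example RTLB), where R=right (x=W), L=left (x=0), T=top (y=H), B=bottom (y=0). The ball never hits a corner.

Final position: (5,0)
Wall sequence: LTRB

1. t=1 → L at (0,3); v=(1,1)
2. t=7 → T at (7,10); v=(1,-1)
3. t=4 → R at (11,6); v=(-1,-1)
4. t=6 → B at (5,0); v=(-1,1)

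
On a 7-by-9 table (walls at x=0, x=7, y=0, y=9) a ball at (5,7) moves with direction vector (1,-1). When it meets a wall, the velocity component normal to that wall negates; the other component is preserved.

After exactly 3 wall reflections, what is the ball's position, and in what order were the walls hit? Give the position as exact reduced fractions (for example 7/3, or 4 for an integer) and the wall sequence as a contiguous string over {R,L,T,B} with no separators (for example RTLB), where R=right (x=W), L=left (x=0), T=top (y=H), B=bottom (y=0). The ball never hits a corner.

1. t=2 → R at (7,5); v=(-1,-1)
2. t=5 → B at (2,0); v=(-1,1)
3. t=2 → L at (0,2); v=(1,1)

Final position: (0,2)
Wall sequence: RBL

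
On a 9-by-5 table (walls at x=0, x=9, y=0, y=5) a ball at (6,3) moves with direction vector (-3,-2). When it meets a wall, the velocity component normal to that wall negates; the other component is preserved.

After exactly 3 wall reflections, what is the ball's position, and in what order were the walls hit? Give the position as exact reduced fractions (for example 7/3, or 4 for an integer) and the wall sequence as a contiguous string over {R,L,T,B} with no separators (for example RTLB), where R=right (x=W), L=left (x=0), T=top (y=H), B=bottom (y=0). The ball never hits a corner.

1. t=3/2 → B at (3/2,0); v=(-3,2)
2. t=1/2 → L at (0,1); v=(3,2)
3. t=2 → T at (6,5); v=(3,-2)

Final position: (6,5)
Wall sequence: BLT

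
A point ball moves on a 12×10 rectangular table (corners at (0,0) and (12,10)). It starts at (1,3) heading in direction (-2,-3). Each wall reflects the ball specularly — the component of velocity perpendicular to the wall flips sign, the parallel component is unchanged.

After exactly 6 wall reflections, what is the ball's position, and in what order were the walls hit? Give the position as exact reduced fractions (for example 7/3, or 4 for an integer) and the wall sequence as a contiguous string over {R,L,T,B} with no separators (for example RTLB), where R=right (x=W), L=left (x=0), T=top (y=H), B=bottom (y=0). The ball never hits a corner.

1. t=1/2 → L at (0,3/2); v=(2,-3)
2. t=1/2 → B at (1,0); v=(2,3)
3. t=10/3 → T at (23/3,10); v=(2,-3)
4. t=13/6 → R at (12,7/2); v=(-2,-3)
5. t=7/6 → B at (29/3,0); v=(-2,3)
6. t=10/3 → T at (3,10); v=(-2,-3)

Final position: (3,10)
Wall sequence: LBTRBT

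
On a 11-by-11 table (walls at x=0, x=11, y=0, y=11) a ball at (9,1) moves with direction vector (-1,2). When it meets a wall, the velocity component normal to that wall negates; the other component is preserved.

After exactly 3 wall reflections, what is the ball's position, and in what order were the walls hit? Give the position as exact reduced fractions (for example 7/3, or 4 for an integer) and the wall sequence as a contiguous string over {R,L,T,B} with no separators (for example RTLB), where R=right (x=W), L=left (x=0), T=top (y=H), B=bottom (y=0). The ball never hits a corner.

1. t=5 → T at (4,11); v=(-1,-2)
2. t=4 → L at (0,3); v=(1,-2)
3. t=3/2 → B at (3/2,0); v=(1,2)

Final position: (3/2,0)
Wall sequence: TLB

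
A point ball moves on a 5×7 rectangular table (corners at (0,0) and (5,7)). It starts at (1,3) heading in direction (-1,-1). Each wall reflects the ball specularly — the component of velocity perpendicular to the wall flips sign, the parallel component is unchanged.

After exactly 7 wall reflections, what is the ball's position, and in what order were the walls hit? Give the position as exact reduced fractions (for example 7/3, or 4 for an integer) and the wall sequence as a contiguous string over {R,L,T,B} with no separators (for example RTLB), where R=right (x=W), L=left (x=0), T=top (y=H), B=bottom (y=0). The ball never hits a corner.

1. t=1 → L at (0,2); v=(1,-1)
2. t=2 → B at (2,0); v=(1,1)
3. t=3 → R at (5,3); v=(-1,1)
4. t=4 → T at (1,7); v=(-1,-1)
5. t=1 → L at (0,6); v=(1,-1)
6. t=5 → R at (5,1); v=(-1,-1)
7. t=1 → B at (4,0); v=(-1,1)

Final position: (4,0)
Wall sequence: LBRTLRB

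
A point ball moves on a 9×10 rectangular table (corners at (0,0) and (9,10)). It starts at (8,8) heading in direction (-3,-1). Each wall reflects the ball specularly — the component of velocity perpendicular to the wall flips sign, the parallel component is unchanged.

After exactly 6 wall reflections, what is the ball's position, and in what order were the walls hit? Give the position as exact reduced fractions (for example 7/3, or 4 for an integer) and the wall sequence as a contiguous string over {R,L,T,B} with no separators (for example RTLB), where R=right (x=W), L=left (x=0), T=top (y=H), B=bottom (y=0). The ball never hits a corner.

Final position: (0,20/3)
Wall sequence: LRBLRL

1. t=8/3 → L at (0,16/3); v=(3,-1)
2. t=3 → R at (9,7/3); v=(-3,-1)
3. t=7/3 → B at (2,0); v=(-3,1)
4. t=2/3 → L at (0,2/3); v=(3,1)
5. t=3 → R at (9,11/3); v=(-3,1)
6. t=3 → L at (0,20/3); v=(3,1)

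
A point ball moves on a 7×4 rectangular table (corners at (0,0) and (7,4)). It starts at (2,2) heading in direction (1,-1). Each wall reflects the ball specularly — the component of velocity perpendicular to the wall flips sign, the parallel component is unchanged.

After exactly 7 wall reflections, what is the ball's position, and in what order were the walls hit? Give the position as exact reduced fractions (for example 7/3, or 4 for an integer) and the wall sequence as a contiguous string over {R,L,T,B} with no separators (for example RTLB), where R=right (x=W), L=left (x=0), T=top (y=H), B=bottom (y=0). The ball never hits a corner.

Final position: (6,0)
Wall sequence: BRTBLTB

1. t=2 → B at (4,0); v=(1,1)
2. t=3 → R at (7,3); v=(-1,1)
3. t=1 → T at (6,4); v=(-1,-1)
4. t=4 → B at (2,0); v=(-1,1)
5. t=2 → L at (0,2); v=(1,1)
6. t=2 → T at (2,4); v=(1,-1)
7. t=4 → B at (6,0); v=(1,1)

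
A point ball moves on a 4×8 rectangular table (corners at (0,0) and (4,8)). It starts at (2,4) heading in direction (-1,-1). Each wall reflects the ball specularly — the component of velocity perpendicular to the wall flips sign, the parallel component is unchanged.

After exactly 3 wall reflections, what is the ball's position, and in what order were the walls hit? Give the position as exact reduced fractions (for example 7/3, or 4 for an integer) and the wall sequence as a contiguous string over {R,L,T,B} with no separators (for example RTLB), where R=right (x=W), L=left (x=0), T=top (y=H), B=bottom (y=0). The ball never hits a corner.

Final position: (4,2)
Wall sequence: LBR

1. t=2 → L at (0,2); v=(1,-1)
2. t=2 → B at (2,0); v=(1,1)
3. t=2 → R at (4,2); v=(-1,1)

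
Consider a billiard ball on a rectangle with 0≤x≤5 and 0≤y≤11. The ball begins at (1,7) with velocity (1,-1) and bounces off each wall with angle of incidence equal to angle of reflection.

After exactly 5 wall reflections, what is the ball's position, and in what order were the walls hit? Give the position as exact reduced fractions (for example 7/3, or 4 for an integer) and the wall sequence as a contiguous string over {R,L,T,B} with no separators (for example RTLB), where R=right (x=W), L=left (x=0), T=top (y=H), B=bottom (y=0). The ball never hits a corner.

1. t=4 → R at (5,3); v=(-1,-1)
2. t=3 → B at (2,0); v=(-1,1)
3. t=2 → L at (0,2); v=(1,1)
4. t=5 → R at (5,7); v=(-1,1)
5. t=4 → T at (1,11); v=(-1,-1)

Final position: (1,11)
Wall sequence: RBLRT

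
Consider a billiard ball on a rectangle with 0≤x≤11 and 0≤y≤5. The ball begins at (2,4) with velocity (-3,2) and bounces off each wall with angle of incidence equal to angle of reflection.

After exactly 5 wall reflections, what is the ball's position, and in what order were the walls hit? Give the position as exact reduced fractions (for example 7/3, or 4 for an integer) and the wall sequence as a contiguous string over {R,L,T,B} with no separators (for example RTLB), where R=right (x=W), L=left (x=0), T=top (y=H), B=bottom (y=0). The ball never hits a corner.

Final position: (15/2,5)
Wall sequence: TLBRT

1. t=1/2 → T at (1/2,5); v=(-3,-2)
2. t=1/6 → L at (0,14/3); v=(3,-2)
3. t=7/3 → B at (7,0); v=(3,2)
4. t=4/3 → R at (11,8/3); v=(-3,2)
5. t=7/6 → T at (15/2,5); v=(-3,-2)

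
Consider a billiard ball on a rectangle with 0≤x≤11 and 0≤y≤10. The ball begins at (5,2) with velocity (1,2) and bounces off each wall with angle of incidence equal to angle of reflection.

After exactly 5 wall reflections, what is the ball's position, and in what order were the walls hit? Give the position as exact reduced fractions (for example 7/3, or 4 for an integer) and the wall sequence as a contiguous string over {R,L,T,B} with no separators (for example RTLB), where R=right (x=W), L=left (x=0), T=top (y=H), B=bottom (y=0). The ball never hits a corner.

Final position: (0,4)
Wall sequence: TRBTL

1. t=4 → T at (9,10); v=(1,-2)
2. t=2 → R at (11,6); v=(-1,-2)
3. t=3 → B at (8,0); v=(-1,2)
4. t=5 → T at (3,10); v=(-1,-2)
5. t=3 → L at (0,4); v=(1,-2)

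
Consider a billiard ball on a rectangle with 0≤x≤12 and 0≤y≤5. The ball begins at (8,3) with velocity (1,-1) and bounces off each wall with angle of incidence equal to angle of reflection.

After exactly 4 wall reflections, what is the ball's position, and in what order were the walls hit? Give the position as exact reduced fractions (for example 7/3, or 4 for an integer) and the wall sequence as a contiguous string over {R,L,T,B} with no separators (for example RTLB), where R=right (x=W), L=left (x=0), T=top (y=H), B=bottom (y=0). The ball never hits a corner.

1. t=3 → B at (11,0); v=(1,1)
2. t=1 → R at (12,1); v=(-1,1)
3. t=4 → T at (8,5); v=(-1,-1)
4. t=5 → B at (3,0); v=(-1,1)

Final position: (3,0)
Wall sequence: BRTB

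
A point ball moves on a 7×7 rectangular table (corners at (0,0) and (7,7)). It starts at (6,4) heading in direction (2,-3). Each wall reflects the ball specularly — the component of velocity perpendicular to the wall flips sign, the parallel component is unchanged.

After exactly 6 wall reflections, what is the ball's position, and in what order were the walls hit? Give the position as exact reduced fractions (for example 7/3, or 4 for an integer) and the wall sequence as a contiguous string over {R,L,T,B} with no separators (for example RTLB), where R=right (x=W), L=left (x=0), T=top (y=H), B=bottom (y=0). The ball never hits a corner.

1. t=1/2 → R at (7,5/2); v=(-2,-3)
2. t=5/6 → B at (16/3,0); v=(-2,3)
3. t=7/3 → T at (2/3,7); v=(-2,-3)
4. t=1/3 → L at (0,6); v=(2,-3)
5. t=2 → B at (4,0); v=(2,3)
6. t=3/2 → R at (7,9/2); v=(-2,3)

Final position: (7,9/2)
Wall sequence: RBTLBR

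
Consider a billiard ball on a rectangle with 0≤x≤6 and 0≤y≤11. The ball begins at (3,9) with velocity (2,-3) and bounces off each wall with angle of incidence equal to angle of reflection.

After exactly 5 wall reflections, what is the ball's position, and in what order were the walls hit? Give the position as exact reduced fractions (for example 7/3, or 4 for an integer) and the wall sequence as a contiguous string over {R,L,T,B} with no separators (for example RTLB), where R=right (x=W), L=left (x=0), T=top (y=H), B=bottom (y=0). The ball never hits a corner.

Final position: (6,17/2)
Wall sequence: RBLTR

1. t=3/2 → R at (6,9/2); v=(-2,-3)
2. t=3/2 → B at (3,0); v=(-2,3)
3. t=3/2 → L at (0,9/2); v=(2,3)
4. t=13/6 → T at (13/3,11); v=(2,-3)
5. t=5/6 → R at (6,17/2); v=(-2,-3)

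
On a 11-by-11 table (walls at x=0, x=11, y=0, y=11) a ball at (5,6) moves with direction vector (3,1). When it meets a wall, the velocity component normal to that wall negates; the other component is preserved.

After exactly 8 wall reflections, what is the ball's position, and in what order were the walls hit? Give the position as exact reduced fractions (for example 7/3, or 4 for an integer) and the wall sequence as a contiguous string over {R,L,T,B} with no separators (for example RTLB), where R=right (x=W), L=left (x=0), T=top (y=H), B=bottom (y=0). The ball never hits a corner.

1. t=2 → R at (11,8); v=(-3,1)
2. t=3 → T at (2,11); v=(-3,-1)
3. t=2/3 → L at (0,31/3); v=(3,-1)
4. t=11/3 → R at (11,20/3); v=(-3,-1)
5. t=11/3 → L at (0,3); v=(3,-1)
6. t=3 → B at (9,0); v=(3,1)
7. t=2/3 → R at (11,2/3); v=(-3,1)
8. t=11/3 → L at (0,13/3); v=(3,1)

Final position: (0,13/3)
Wall sequence: RTLRLBRL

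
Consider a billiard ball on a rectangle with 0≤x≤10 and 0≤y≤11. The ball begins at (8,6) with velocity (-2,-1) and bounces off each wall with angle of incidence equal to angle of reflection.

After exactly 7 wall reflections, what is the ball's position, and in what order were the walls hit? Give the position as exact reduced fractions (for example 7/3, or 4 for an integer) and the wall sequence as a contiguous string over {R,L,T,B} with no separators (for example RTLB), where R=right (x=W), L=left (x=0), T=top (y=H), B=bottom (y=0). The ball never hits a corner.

1. t=4 → L at (0,2); v=(2,-1)
2. t=2 → B at (4,0); v=(2,1)
3. t=3 → R at (10,3); v=(-2,1)
4. t=5 → L at (0,8); v=(2,1)
5. t=3 → T at (6,11); v=(2,-1)
6. t=2 → R at (10,9); v=(-2,-1)
7. t=5 → L at (0,4); v=(2,-1)

Final position: (0,4)
Wall sequence: LBRLTRL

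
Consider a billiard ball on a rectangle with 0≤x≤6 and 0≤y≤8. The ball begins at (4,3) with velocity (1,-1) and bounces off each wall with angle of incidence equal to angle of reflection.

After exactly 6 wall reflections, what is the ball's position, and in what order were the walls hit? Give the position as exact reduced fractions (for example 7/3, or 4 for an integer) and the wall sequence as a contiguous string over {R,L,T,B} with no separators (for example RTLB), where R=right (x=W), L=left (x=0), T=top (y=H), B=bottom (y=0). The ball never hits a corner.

Final position: (1,0)
Wall sequence: RBLTRB

1. t=2 → R at (6,1); v=(-1,-1)
2. t=1 → B at (5,0); v=(-1,1)
3. t=5 → L at (0,5); v=(1,1)
4. t=3 → T at (3,8); v=(1,-1)
5. t=3 → R at (6,5); v=(-1,-1)
6. t=5 → B at (1,0); v=(-1,1)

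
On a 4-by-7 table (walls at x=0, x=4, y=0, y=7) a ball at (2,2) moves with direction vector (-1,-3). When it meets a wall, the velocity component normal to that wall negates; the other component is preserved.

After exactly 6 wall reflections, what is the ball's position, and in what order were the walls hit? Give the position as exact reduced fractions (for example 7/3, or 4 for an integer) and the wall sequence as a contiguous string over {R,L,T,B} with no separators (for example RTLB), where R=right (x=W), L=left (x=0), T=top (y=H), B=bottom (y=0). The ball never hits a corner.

Final position: (7/3,7)
Wall sequence: BLTBRT

1. t=2/3 → B at (4/3,0); v=(-1,3)
2. t=4/3 → L at (0,4); v=(1,3)
3. t=1 → T at (1,7); v=(1,-3)
4. t=7/3 → B at (10/3,0); v=(1,3)
5. t=2/3 → R at (4,2); v=(-1,3)
6. t=5/3 → T at (7/3,7); v=(-1,-3)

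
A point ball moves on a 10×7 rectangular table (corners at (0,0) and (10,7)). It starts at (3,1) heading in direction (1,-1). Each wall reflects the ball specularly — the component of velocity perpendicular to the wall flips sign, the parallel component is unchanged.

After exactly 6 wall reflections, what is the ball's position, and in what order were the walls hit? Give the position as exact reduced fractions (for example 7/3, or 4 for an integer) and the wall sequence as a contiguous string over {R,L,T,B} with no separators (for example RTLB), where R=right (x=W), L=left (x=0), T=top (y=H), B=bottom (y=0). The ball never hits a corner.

1. t=1 → B at (4,0); v=(1,1)
2. t=6 → R at (10,6); v=(-1,1)
3. t=1 → T at (9,7); v=(-1,-1)
4. t=7 → B at (2,0); v=(-1,1)
5. t=2 → L at (0,2); v=(1,1)
6. t=5 → T at (5,7); v=(1,-1)

Final position: (5,7)
Wall sequence: BRTBLT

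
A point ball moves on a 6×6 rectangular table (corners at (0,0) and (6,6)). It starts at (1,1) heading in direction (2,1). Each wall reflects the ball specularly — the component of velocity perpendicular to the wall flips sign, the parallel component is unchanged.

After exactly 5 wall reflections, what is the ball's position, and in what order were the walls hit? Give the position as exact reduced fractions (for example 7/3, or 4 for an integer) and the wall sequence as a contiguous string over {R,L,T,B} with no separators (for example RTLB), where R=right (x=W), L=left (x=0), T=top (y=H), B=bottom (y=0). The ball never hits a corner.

1. t=5/2 → R at (6,7/2); v=(-2,1)
2. t=5/2 → T at (1,6); v=(-2,-1)
3. t=1/2 → L at (0,11/2); v=(2,-1)
4. t=3 → R at (6,5/2); v=(-2,-1)
5. t=5/2 → B at (1,0); v=(-2,1)

Final position: (1,0)
Wall sequence: RTLRB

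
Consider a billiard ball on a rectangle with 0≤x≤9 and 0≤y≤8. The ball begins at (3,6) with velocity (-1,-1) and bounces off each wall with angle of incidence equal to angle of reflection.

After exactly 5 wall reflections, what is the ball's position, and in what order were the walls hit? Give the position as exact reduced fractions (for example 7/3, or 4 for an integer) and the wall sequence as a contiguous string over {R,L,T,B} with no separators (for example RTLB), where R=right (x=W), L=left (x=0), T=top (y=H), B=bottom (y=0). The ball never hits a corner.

1. t=3 → L at (0,3); v=(1,-1)
2. t=3 → B at (3,0); v=(1,1)
3. t=6 → R at (9,6); v=(-1,1)
4. t=2 → T at (7,8); v=(-1,-1)
5. t=7 → L at (0,1); v=(1,-1)

Final position: (0,1)
Wall sequence: LBRTL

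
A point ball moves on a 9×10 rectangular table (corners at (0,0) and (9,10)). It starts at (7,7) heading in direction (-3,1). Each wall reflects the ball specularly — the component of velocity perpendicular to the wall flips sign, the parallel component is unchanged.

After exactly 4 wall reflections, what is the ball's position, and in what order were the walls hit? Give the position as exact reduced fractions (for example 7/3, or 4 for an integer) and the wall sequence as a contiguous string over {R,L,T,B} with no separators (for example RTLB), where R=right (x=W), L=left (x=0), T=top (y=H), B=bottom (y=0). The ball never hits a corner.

Final position: (0,14/3)
Wall sequence: LTRL

1. t=7/3 → L at (0,28/3); v=(3,1)
2. t=2/3 → T at (2,10); v=(3,-1)
3. t=7/3 → R at (9,23/3); v=(-3,-1)
4. t=3 → L at (0,14/3); v=(3,-1)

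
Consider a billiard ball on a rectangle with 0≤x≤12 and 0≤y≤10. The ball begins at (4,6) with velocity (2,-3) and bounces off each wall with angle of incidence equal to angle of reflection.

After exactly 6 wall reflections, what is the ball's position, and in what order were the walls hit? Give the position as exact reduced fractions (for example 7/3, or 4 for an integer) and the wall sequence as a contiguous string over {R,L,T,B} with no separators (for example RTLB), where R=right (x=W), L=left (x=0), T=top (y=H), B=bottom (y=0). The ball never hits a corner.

Final position: (4,10)
Wall sequence: BRTBLT

1. t=2 → B at (8,0); v=(2,3)
2. t=2 → R at (12,6); v=(-2,3)
3. t=4/3 → T at (28/3,10); v=(-2,-3)
4. t=10/3 → B at (8/3,0); v=(-2,3)
5. t=4/3 → L at (0,4); v=(2,3)
6. t=2 → T at (4,10); v=(2,-3)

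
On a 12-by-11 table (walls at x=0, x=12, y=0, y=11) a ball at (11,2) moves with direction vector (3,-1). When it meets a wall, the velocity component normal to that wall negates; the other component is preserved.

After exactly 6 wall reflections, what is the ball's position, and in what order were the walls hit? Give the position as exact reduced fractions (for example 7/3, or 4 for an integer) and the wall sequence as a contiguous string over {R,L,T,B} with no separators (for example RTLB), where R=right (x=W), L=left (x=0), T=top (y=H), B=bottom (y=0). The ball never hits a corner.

Final position: (2,11)
Wall sequence: RBLRLT

1. t=1/3 → R at (12,5/3); v=(-3,-1)
2. t=5/3 → B at (7,0); v=(-3,1)
3. t=7/3 → L at (0,7/3); v=(3,1)
4. t=4 → R at (12,19/3); v=(-3,1)
5. t=4 → L at (0,31/3); v=(3,1)
6. t=2/3 → T at (2,11); v=(3,-1)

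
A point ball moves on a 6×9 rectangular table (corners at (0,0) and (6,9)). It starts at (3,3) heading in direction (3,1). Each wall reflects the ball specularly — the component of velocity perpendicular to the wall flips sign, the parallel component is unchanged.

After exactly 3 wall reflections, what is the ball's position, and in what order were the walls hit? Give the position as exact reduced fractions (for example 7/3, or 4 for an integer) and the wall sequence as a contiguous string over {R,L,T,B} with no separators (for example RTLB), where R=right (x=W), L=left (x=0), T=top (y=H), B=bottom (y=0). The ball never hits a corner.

1. t=1 → R at (6,4); v=(-3,1)
2. t=2 → L at (0,6); v=(3,1)
3. t=2 → R at (6,8); v=(-3,1)

Final position: (6,8)
Wall sequence: RLR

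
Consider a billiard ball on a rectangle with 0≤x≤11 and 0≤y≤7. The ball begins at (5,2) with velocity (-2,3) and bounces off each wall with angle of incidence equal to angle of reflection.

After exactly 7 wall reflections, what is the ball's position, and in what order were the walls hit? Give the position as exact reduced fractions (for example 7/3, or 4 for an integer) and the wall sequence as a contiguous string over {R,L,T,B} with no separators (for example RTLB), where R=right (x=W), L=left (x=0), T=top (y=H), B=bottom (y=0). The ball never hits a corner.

Final position: (5,7)
Wall sequence: TLBTRBT

1. t=5/3 → T at (5/3,7); v=(-2,-3)
2. t=5/6 → L at (0,9/2); v=(2,-3)
3. t=3/2 → B at (3,0); v=(2,3)
4. t=7/3 → T at (23/3,7); v=(2,-3)
5. t=5/3 → R at (11,2); v=(-2,-3)
6. t=2/3 → B at (29/3,0); v=(-2,3)
7. t=7/3 → T at (5,7); v=(-2,-3)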